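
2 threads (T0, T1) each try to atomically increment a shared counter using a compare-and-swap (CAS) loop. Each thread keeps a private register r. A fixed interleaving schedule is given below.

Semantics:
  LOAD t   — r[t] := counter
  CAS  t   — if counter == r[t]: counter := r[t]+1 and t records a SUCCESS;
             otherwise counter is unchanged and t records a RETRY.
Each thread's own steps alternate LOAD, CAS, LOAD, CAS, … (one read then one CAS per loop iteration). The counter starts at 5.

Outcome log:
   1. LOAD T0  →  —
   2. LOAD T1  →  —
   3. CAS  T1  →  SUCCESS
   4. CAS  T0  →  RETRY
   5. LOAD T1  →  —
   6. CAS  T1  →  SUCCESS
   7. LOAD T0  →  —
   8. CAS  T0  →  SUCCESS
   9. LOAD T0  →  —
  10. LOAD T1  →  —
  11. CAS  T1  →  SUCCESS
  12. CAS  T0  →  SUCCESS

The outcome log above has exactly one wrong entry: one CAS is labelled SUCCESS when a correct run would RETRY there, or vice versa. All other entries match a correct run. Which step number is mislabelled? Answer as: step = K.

step = 12

Re-executing:
   1) LOAD T0:  M=5  r_T0=5
   2) LOAD T1:  M=5  r_T1=5
   3) CAS  T1:  M=6  r_T1=5 ✓
   4) CAS  T0:  M=6  r_T0=5 ✗
   5) LOAD T1:  M=6  r_T1=6
   6) CAS  T1:  M=7  r_T1=6 ✓
   7) LOAD T0:  M=7  r_T0=7
   8) CAS  T0:  M=8  r_T0=7 ✓
   9) LOAD T0:  M=8  r_T0=8
  10) LOAD T1:  M=8  r_T1=8
  11) CAS  T1:  M=9  r_T1=8 ✓
  12) CAS  T0:  M=9  r_T0=8 ✗
Log disagrees first at step 12.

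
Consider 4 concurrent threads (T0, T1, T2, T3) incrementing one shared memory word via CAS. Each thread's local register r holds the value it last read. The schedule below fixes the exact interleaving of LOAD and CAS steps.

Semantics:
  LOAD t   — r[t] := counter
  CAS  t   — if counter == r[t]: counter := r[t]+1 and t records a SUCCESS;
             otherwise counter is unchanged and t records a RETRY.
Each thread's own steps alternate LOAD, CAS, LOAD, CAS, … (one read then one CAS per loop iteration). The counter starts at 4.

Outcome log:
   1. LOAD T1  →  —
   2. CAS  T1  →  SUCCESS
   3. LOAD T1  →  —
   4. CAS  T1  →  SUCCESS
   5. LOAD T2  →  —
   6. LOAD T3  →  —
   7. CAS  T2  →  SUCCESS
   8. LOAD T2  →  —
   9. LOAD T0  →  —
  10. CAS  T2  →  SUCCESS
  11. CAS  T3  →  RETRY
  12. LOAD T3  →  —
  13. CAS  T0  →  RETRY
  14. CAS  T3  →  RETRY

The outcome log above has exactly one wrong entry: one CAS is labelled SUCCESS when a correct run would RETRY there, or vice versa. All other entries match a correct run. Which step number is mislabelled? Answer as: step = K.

Correct run:
T1 LOAD — after: cnt=4, r=4 — load
T1 CAS — after: cnt=5, r=4 — ok
T1 LOAD — after: cnt=5, r=5 — load
T1 CAS — after: cnt=6, r=5 — ok
T2 LOAD — after: cnt=6, r=6 — load
T3 LOAD — after: cnt=6, r=6 — load
T2 CAS — after: cnt=7, r=6 — ok
T2 LOAD — after: cnt=7, r=7 — load
T0 LOAD — after: cnt=7, r=7 — load
T2 CAS — after: cnt=8, r=7 — ok
T3 CAS — after: cnt=8, r=6 — retry
T3 LOAD — after: cnt=8, r=8 — load
T0 CAS — after: cnt=8, r=7 — retry
T3 CAS — after: cnt=9, r=8 — ok
Mismatch at 14.

step = 14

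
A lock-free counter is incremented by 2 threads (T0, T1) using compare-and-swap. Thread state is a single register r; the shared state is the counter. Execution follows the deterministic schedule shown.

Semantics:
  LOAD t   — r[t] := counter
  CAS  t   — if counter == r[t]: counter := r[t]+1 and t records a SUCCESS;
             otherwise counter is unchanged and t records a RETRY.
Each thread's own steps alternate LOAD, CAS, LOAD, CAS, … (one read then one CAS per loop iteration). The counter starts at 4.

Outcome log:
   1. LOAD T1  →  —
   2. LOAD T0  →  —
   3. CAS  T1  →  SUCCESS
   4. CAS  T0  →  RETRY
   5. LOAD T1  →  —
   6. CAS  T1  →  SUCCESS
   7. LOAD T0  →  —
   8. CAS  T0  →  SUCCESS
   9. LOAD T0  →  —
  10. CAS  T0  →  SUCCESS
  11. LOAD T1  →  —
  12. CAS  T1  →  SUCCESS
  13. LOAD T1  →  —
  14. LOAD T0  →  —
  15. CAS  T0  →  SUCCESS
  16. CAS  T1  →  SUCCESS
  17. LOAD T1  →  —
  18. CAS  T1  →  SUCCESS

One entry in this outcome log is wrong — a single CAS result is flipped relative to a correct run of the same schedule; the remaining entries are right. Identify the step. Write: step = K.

Reference trace:
   1) LOAD T1:  M=4  r_T1=4
   2) LOAD T0:  M=4  r_T0=4
   3) CAS  T1:  M=5  r_T1=4 ✓
   4) CAS  T0:  M=5  r_T0=4 ✗
   5) LOAD T1:  M=5  r_T1=5
   6) CAS  T1:  M=6  r_T1=5 ✓
   7) LOAD T0:  M=6  r_T0=6
   8) CAS  T0:  M=7  r_T0=6 ✓
   9) LOAD T0:  M=7  r_T0=7
  10) CAS  T0:  M=8  r_T0=7 ✓
  11) LOAD T1:  M=8  r_T1=8
  12) CAS  T1:  M=9  r_T1=8 ✓
  13) LOAD T1:  M=9  r_T1=9
  14) LOAD T0:  M=9  r_T0=9
  15) CAS  T0:  M=10  r_T0=9 ✓
  16) CAS  T1:  M=10  r_T1=9 ✗
  17) LOAD T1:  M=10  r_T1=10
  18) CAS  T1:  M=11  r_T1=10 ✓
Flip is step 16.

step = 16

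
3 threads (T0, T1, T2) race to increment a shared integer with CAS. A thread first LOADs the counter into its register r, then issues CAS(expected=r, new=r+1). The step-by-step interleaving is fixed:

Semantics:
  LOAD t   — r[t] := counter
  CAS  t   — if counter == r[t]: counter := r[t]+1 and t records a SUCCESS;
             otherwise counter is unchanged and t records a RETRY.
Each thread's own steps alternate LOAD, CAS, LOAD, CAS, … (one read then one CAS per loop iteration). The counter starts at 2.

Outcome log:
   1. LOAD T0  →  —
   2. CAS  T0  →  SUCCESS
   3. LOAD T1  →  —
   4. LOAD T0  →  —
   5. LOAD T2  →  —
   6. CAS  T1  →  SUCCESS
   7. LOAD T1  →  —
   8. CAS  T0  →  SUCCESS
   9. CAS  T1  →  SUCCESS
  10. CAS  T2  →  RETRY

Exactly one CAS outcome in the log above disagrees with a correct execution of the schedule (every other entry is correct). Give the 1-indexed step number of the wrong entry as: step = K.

step = 8

Re-executing:
T0 LOAD — after: cnt=2, r=2 — load
T0 CAS — after: cnt=3, r=2 — ok
T1 LOAD — after: cnt=3, r=3 — load
T0 LOAD — after: cnt=3, r=3 — load
T2 LOAD — after: cnt=3, r=3 — load
T1 CAS — after: cnt=4, r=3 — ok
T1 LOAD — after: cnt=4, r=4 — load
T0 CAS — after: cnt=4, r=3 — retry
T1 CAS — after: cnt=5, r=4 — ok
T2 CAS — after: cnt=5, r=3 — retry
Log disagrees first at step 8.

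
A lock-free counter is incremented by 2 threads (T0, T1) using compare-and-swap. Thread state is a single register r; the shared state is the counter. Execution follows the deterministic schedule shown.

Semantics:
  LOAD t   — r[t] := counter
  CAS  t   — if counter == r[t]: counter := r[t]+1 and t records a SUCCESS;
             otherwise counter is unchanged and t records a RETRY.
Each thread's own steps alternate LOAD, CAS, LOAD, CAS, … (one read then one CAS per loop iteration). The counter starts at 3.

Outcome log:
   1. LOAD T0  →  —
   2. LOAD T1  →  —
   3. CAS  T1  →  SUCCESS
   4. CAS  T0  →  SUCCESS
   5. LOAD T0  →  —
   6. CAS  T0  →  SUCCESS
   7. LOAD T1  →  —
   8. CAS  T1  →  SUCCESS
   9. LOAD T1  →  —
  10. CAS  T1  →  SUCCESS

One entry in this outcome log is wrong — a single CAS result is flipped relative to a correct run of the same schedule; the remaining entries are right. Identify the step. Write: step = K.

step = 4

Re-executing:
[1] T0.load  rd  (counter 3, T0.r 3)
[2] T1.load  rd  (counter 3, T1.r 3)
[3] T1.cas  hit  (counter 4, T1.r 3)
[4] T0.cas  miss  (counter 4, T0.r 3)
[5] T0.load  rd  (counter 4, T0.r 4)
[6] T0.cas  hit  (counter 5, T0.r 4)
[7] T1.load  rd  (counter 5, T1.r 5)
[8] T1.cas  hit  (counter 6, T1.r 5)
[9] T1.load  rd  (counter 6, T1.r 6)
[10] T1.cas  hit  (counter 7, T1.r 6)
Flip is step 4.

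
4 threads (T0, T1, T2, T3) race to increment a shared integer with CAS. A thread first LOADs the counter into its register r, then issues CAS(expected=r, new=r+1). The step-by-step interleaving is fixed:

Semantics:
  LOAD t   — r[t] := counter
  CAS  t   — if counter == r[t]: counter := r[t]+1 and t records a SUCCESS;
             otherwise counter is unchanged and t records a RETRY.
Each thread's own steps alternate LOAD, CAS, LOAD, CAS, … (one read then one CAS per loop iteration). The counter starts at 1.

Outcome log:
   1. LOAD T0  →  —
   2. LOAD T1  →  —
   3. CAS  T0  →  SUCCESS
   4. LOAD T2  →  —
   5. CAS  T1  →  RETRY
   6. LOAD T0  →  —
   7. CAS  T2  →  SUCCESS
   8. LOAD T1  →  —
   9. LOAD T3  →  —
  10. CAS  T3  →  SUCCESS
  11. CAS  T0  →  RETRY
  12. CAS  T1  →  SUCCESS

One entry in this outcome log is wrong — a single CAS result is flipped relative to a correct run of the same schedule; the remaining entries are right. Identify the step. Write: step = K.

step = 12

Re-executing:
1. LOAD T0 → mem=1 r[T0]=1 [LOAD]
2. LOAD T1 → mem=1 r[T1]=1 [LOAD]
3. CAS T0 → mem=2 r[T0]=1 [OK]
4. LOAD T2 → mem=2 r[T2]=2 [LOAD]
5. CAS T1 → mem=2 r[T1]=1 [RETRY]
6. LOAD T0 → mem=2 r[T0]=2 [LOAD]
7. CAS T2 → mem=3 r[T2]=2 [OK]
8. LOAD T1 → mem=3 r[T1]=3 [LOAD]
9. LOAD T3 → mem=3 r[T3]=3 [LOAD]
10. CAS T3 → mem=4 r[T3]=3 [OK]
11. CAS T0 → mem=4 r[T0]=2 [RETRY]
12. CAS T1 → mem=4 r[T1]=3 [RETRY]
Mismatch at 12.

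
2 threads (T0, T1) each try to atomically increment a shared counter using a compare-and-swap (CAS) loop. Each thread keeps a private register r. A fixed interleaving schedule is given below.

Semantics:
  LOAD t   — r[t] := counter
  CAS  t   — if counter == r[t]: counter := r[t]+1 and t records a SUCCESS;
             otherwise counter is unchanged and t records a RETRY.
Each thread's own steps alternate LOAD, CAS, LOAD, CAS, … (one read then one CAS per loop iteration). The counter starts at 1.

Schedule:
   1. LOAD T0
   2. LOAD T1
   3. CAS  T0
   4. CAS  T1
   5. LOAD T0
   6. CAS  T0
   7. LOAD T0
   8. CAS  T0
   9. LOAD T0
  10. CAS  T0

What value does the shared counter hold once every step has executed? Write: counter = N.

counter = 5

step 1: T0 LOAD ⇒ load; ctr=1 reg=1
step 2: T1 LOAD ⇒ load; ctr=1 reg=1
step 3: T0 CAS ⇒ ok; ctr=2 reg=1
step 4: T1 CAS ⇒ retry; ctr=2 reg=1
step 5: T0 LOAD ⇒ load; ctr=2 reg=2
step 6: T0 CAS ⇒ ok; ctr=3 reg=2
step 7: T0 LOAD ⇒ load; ctr=3 reg=3
step 8: T0 CAS ⇒ ok; ctr=4 reg=3
step 9: T0 LOAD ⇒ load; ctr=4 reg=4
step 10: T0 CAS ⇒ ok; ctr=5 reg=4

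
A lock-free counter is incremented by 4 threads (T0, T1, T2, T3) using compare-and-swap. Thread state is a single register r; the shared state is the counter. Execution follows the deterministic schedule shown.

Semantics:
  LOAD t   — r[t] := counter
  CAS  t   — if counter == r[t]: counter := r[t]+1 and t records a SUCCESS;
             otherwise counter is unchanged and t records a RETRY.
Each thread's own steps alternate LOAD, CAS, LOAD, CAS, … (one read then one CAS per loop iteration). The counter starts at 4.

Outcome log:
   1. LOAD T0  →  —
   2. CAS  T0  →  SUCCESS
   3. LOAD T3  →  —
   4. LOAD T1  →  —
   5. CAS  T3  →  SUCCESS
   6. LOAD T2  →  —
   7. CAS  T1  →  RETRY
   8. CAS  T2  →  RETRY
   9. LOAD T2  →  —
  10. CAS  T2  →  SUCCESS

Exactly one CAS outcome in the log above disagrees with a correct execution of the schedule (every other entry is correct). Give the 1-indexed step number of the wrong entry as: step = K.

Re-executing:
   1) LOAD T0:  M=4  r_T0=4
   2) CAS  T0:  M=5  r_T0=4 ✓
   3) LOAD T3:  M=5  r_T3=5
   4) LOAD T1:  M=5  r_T1=5
   5) CAS  T3:  M=6  r_T3=5 ✓
   6) LOAD T2:  M=6  r_T2=6
   7) CAS  T1:  M=6  r_T1=5 ✗
   8) CAS  T2:  M=7  r_T2=6 ✓
   9) LOAD T2:  M=7  r_T2=7
  10) CAS  T2:  M=8  r_T2=7 ✓
Mismatch at 8.

step = 8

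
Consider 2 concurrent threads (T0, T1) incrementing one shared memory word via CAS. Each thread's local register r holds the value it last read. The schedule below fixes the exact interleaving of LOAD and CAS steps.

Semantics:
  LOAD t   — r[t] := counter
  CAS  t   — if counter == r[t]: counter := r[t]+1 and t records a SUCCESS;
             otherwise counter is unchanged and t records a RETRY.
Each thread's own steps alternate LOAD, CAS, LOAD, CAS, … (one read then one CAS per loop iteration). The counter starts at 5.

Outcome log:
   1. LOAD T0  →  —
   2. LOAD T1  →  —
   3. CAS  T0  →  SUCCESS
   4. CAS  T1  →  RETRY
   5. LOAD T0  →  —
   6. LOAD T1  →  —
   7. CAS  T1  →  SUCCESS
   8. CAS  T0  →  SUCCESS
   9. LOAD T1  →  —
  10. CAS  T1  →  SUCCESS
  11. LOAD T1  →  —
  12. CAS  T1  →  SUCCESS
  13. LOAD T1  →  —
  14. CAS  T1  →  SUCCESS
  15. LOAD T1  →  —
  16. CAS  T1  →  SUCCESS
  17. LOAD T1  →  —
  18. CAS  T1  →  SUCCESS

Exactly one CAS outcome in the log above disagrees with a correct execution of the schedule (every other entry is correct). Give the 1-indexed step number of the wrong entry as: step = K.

step = 8

Re-executing:
[1] T0.load  rd  (counter 5, T0.r 5)
[2] T1.load  rd  (counter 5, T1.r 5)
[3] T0.cas  hit  (counter 6, T0.r 5)
[4] T1.cas  miss  (counter 6, T1.r 5)
[5] T0.load  rd  (counter 6, T0.r 6)
[6] T1.load  rd  (counter 6, T1.r 6)
[7] T1.cas  hit  (counter 7, T1.r 6)
[8] T0.cas  miss  (counter 7, T0.r 6)
[9] T1.load  rd  (counter 7, T1.r 7)
[10] T1.cas  hit  (counter 8, T1.r 7)
[11] T1.load  rd  (counter 8, T1.r 8)
[12] T1.cas  hit  (counter 9, T1.r 8)
[13] T1.load  rd  (counter 9, T1.r 9)
[14] T1.cas  hit  (counter 10, T1.r 9)
[15] T1.load  rd  (counter 10, T1.r 10)
[16] T1.cas  hit  (counter 11, T1.r 10)
[17] T1.load  rd  (counter 11, T1.r 11)
[18] T1.cas  hit  (counter 12, T1.r 11)
Flip is step 8.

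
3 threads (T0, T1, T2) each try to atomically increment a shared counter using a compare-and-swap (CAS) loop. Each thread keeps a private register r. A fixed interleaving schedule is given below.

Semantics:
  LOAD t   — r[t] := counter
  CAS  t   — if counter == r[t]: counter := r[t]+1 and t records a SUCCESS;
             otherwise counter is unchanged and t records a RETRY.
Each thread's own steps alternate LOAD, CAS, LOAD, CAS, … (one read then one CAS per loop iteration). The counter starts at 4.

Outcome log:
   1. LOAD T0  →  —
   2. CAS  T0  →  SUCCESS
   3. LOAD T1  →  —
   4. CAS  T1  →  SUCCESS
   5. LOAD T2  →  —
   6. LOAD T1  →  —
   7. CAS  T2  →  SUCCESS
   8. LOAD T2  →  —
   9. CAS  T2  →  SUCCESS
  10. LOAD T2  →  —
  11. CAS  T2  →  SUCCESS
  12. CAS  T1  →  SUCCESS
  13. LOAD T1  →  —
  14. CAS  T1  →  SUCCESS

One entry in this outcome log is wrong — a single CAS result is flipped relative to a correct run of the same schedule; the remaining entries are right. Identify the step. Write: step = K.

step = 12

Reference trace:
   1) LOAD T0:  M=4  r_T0=4
   2) CAS  T0:  M=5  r_T0=4 ✓
   3) LOAD T1:  M=5  r_T1=5
   4) CAS  T1:  M=6  r_T1=5 ✓
   5) LOAD T2:  M=6  r_T2=6
   6) LOAD T1:  M=6  r_T1=6
   7) CAS  T2:  M=7  r_T2=6 ✓
   8) LOAD T2:  M=7  r_T2=7
   9) CAS  T2:  M=8  r_T2=7 ✓
  10) LOAD T2:  M=8  r_T2=8
  11) CAS  T2:  M=9  r_T2=8 ✓
  12) CAS  T1:  M=9  r_T1=6 ✗
  13) LOAD T1:  M=9  r_T1=9
  14) CAS  T1:  M=10  r_T1=9 ✓
Log disagrees first at step 12.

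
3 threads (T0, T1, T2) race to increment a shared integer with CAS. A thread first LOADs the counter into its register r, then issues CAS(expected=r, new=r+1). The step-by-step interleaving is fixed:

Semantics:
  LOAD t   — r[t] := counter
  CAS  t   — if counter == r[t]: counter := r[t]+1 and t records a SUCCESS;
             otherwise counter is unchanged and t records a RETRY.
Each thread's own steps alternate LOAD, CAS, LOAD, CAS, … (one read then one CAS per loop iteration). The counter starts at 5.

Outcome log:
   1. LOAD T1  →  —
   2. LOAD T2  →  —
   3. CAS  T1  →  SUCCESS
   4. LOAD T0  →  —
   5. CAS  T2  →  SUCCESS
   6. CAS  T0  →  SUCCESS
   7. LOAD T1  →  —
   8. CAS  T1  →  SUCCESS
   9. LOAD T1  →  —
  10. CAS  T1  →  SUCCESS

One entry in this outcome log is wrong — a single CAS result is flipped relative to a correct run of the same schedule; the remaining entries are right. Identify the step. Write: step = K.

step = 5

Reference trace:
1. LOAD T1 → mem=5 r[T1]=5 [LOAD]
2. LOAD T2 → mem=5 r[T2]=5 [LOAD]
3. CAS T1 → mem=6 r[T1]=5 [OK]
4. LOAD T0 → mem=6 r[T0]=6 [LOAD]
5. CAS T2 → mem=6 r[T2]=5 [RETRY]
6. CAS T0 → mem=7 r[T0]=6 [OK]
7. LOAD T1 → mem=7 r[T1]=7 [LOAD]
8. CAS T1 → mem=8 r[T1]=7 [OK]
9. LOAD T1 → mem=8 r[T1]=8 [LOAD]
10. CAS T1 → mem=9 r[T1]=8 [OK]
Mismatch at 5.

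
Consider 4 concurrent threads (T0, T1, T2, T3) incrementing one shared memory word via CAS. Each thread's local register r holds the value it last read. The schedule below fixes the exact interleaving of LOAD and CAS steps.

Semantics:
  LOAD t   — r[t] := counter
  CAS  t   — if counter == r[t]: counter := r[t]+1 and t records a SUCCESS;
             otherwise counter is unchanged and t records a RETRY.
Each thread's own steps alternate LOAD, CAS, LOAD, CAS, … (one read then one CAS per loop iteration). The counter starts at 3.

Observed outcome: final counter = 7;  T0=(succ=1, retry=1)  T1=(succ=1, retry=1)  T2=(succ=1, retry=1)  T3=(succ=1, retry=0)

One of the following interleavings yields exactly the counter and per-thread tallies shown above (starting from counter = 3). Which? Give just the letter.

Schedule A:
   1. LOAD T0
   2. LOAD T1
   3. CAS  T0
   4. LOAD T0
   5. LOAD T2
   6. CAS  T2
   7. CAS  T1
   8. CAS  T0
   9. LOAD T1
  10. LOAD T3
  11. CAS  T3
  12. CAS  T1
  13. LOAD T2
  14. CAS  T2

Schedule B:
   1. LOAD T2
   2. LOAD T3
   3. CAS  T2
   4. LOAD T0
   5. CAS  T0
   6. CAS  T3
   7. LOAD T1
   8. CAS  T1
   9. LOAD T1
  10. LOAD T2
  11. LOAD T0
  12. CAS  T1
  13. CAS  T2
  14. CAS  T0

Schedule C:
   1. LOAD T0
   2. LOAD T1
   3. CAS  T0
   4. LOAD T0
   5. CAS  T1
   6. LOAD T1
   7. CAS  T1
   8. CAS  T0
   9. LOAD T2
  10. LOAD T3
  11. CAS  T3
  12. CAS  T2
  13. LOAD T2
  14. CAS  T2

Run C:
1. LOAD T0 → mem=3 r[T0]=3 [LOAD]
2. LOAD T1 → mem=3 r[T1]=3 [LOAD]
3. CAS T0 → mem=4 r[T0]=3 [OK]
4. LOAD T0 → mem=4 r[T0]=4 [LOAD]
5. CAS T1 → mem=4 r[T1]=3 [RETRY]
6. LOAD T1 → mem=4 r[T1]=4 [LOAD]
7. CAS T1 → mem=5 r[T1]=4 [OK]
8. CAS T0 → mem=5 r[T0]=4 [RETRY]
9. LOAD T2 → mem=5 r[T2]=5 [LOAD]
10. LOAD T3 → mem=5 r[T3]=5 [LOAD]
11. CAS T3 → mem=6 r[T3]=5 [OK]
12. CAS T2 → mem=6 r[T2]=5 [RETRY]
13. LOAD T2 → mem=6 r[T2]=6 [LOAD]
14. CAS T2 → mem=7 r[T2]=6 [OK]

C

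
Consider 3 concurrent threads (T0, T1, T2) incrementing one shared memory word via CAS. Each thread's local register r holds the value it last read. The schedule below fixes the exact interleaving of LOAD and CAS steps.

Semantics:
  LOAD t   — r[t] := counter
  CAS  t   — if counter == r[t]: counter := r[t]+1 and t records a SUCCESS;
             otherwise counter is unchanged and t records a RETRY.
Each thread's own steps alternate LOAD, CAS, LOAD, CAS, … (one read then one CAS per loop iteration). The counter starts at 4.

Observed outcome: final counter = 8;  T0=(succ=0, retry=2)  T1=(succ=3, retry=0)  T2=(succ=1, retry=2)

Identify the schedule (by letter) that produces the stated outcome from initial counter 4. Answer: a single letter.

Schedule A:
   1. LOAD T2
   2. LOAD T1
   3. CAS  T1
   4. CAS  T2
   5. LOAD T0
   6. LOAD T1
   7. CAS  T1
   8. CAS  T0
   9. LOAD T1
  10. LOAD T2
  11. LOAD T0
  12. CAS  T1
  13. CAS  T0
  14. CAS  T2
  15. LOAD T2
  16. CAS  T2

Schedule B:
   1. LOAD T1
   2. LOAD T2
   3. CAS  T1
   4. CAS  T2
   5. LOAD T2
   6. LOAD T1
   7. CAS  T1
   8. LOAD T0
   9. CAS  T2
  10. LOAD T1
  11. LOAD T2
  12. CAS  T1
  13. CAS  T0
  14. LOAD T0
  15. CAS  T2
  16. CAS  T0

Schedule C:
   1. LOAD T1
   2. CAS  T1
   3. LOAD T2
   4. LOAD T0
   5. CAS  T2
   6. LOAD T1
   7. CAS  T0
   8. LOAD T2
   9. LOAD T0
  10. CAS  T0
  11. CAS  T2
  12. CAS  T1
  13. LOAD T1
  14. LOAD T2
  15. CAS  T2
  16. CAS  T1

A

Run A:
[1] T2.load  rd  (counter 4, T2.r 4)
[2] T1.load  rd  (counter 4, T1.r 4)
[3] T1.cas  hit  (counter 5, T1.r 4)
[4] T2.cas  miss  (counter 5, T2.r 4)
[5] T0.load  rd  (counter 5, T0.r 5)
[6] T1.load  rd  (counter 5, T1.r 5)
[7] T1.cas  hit  (counter 6, T1.r 5)
[8] T0.cas  miss  (counter 6, T0.r 5)
[9] T1.load  rd  (counter 6, T1.r 6)
[10] T2.load  rd  (counter 6, T2.r 6)
[11] T0.load  rd  (counter 6, T0.r 6)
[12] T1.cas  hit  (counter 7, T1.r 6)
[13] T0.cas  miss  (counter 7, T0.r 6)
[14] T2.cas  miss  (counter 7, T2.r 6)
[15] T2.load  rd  (counter 7, T2.r 7)
[16] T2.cas  hit  (counter 8, T2.r 7)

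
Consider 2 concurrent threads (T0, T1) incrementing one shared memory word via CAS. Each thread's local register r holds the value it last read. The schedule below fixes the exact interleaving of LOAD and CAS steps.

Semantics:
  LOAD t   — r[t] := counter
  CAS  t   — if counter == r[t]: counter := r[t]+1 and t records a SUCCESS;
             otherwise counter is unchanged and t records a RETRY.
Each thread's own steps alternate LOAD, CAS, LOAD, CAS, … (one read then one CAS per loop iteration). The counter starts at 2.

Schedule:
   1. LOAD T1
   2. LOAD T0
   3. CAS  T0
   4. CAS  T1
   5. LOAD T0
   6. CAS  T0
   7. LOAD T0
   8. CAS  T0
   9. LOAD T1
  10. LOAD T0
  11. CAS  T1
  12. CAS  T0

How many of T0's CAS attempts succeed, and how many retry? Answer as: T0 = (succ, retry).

1. LOAD T1 → mem=2 r[T1]=2 [LOAD]
2. LOAD T0 → mem=2 r[T0]=2 [LOAD]
3. CAS T0 → mem=3 r[T0]=2 [OK]
4. CAS T1 → mem=3 r[T1]=2 [RETRY]
5. LOAD T0 → mem=3 r[T0]=3 [LOAD]
6. CAS T0 → mem=4 r[T0]=3 [OK]
7. LOAD T0 → mem=4 r[T0]=4 [LOAD]
8. CAS T0 → mem=5 r[T0]=4 [OK]
9. LOAD T1 → mem=5 r[T1]=5 [LOAD]
10. LOAD T0 → mem=5 r[T0]=5 [LOAD]
11. CAS T1 → mem=6 r[T1]=5 [OK]
12. CAS T0 → mem=6 r[T0]=5 [RETRY]

T0 = (3, 1)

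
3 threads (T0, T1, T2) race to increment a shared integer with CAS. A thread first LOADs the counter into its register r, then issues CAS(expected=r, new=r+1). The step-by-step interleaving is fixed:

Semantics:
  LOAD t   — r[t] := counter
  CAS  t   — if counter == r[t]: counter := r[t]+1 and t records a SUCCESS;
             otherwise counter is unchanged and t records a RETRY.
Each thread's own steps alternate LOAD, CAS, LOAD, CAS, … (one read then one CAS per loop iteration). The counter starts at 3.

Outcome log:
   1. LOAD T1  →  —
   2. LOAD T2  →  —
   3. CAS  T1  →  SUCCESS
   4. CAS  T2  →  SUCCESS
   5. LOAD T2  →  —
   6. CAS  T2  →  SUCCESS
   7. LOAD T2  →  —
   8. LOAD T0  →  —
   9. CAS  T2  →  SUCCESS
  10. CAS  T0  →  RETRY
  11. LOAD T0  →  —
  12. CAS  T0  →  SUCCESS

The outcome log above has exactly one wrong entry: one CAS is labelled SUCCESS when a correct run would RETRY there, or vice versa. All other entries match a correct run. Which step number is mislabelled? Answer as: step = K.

step = 4

Re-executing:
#1 T1 reads 3
#2 T2 reads 3
#3 T1 CAS(3→4) writes; counter now 4
#4 T2 CAS(3→4) fails; counter now 4
#5 T2 reads 4
#6 T2 CAS(4→5) writes; counter now 5
#7 T2 reads 5
#8 T0 reads 5
#9 T2 CAS(5→6) writes; counter now 6
#10 T0 CAS(5→6) fails; counter now 6
#11 T0 reads 6
#12 T0 CAS(6→7) writes; counter now 7
Mismatch at 4.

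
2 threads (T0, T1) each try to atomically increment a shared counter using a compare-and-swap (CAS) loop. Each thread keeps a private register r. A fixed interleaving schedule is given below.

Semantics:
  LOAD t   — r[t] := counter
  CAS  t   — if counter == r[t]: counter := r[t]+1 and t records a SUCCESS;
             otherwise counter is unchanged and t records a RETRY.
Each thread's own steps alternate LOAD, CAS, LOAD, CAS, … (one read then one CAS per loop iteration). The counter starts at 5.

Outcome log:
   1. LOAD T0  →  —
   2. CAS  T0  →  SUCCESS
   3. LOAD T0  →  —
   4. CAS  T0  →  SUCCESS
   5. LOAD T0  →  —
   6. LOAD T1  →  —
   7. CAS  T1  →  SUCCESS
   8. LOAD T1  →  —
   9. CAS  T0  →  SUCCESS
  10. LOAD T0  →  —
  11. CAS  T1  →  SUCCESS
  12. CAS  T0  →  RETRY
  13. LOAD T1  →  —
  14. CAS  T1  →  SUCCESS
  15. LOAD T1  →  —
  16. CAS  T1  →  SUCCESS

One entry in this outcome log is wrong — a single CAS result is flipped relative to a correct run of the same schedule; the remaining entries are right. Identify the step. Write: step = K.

step = 9

Correct run:
step 1: T0 LOAD ⇒ load; ctr=5 reg=5
step 2: T0 CAS ⇒ ok; ctr=6 reg=5
step 3: T0 LOAD ⇒ load; ctr=6 reg=6
step 4: T0 CAS ⇒ ok; ctr=7 reg=6
step 5: T0 LOAD ⇒ load; ctr=7 reg=7
step 6: T1 LOAD ⇒ load; ctr=7 reg=7
step 7: T1 CAS ⇒ ok; ctr=8 reg=7
step 8: T1 LOAD ⇒ load; ctr=8 reg=8
step 9: T0 CAS ⇒ retry; ctr=8 reg=7
step 10: T0 LOAD ⇒ load; ctr=8 reg=8
step 11: T1 CAS ⇒ ok; ctr=9 reg=8
step 12: T0 CAS ⇒ retry; ctr=9 reg=8
step 13: T1 LOAD ⇒ load; ctr=9 reg=9
step 14: T1 CAS ⇒ ok; ctr=10 reg=9
step 15: T1 LOAD ⇒ load; ctr=10 reg=10
step 16: T1 CAS ⇒ ok; ctr=11 reg=10
Log disagrees first at step 9.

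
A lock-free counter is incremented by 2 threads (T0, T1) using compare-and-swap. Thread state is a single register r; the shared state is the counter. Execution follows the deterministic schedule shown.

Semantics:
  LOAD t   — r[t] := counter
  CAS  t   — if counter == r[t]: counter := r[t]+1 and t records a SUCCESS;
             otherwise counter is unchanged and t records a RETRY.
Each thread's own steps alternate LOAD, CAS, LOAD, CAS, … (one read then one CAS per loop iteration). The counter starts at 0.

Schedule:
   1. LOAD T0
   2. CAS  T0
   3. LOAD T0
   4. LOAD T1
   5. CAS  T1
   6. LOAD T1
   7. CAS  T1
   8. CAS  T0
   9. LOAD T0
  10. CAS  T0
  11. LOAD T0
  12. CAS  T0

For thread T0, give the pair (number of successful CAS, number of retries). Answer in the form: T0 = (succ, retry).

T0 = (3, 1)

step 1: T0 LOAD ⇒ load; ctr=0 reg=0
step 2: T0 CAS ⇒ ok; ctr=1 reg=0
step 3: T0 LOAD ⇒ load; ctr=1 reg=1
step 4: T1 LOAD ⇒ load; ctr=1 reg=1
step 5: T1 CAS ⇒ ok; ctr=2 reg=1
step 6: T1 LOAD ⇒ load; ctr=2 reg=2
step 7: T1 CAS ⇒ ok; ctr=3 reg=2
step 8: T0 CAS ⇒ retry; ctr=3 reg=1
step 9: T0 LOAD ⇒ load; ctr=3 reg=3
step 10: T0 CAS ⇒ ok; ctr=4 reg=3
step 11: T0 LOAD ⇒ load; ctr=4 reg=4
step 12: T0 CAS ⇒ ok; ctr=5 reg=4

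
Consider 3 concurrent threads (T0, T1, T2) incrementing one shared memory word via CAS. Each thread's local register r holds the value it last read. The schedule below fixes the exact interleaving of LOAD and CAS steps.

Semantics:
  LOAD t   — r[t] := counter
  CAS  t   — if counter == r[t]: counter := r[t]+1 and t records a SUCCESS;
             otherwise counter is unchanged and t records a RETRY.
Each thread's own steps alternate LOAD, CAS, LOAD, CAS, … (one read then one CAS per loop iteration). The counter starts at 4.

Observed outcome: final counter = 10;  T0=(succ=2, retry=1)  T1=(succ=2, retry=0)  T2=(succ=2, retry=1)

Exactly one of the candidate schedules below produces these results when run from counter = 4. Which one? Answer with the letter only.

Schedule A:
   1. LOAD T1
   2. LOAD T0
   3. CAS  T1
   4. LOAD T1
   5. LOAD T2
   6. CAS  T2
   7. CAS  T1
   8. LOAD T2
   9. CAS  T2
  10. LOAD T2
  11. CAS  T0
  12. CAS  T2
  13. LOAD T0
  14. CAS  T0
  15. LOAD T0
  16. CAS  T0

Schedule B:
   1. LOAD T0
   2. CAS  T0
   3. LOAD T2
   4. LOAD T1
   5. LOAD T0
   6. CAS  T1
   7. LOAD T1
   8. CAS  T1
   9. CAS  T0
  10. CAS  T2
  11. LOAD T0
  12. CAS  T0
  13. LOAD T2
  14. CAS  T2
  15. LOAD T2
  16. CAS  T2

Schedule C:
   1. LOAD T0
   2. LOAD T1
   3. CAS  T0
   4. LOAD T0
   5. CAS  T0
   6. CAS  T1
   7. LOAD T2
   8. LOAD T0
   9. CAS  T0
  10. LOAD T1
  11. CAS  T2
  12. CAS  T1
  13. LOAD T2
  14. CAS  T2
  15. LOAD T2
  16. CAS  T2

B

Run B:
#1 T0 reads 4
#2 T0 CAS(4→5) writes; counter now 5
#3 T2 reads 5
#4 T1 reads 5
#5 T0 reads 5
#6 T1 CAS(5→6) writes; counter now 6
#7 T1 reads 6
#8 T1 CAS(6→7) writes; counter now 7
#9 T0 CAS(5→6) fails; counter now 7
#10 T2 CAS(5→6) fails; counter now 7
#11 T0 reads 7
#12 T0 CAS(7→8) writes; counter now 8
#13 T2 reads 8
#14 T2 CAS(8→9) writes; counter now 9
#15 T2 reads 9
#16 T2 CAS(9→10) writes; counter now 10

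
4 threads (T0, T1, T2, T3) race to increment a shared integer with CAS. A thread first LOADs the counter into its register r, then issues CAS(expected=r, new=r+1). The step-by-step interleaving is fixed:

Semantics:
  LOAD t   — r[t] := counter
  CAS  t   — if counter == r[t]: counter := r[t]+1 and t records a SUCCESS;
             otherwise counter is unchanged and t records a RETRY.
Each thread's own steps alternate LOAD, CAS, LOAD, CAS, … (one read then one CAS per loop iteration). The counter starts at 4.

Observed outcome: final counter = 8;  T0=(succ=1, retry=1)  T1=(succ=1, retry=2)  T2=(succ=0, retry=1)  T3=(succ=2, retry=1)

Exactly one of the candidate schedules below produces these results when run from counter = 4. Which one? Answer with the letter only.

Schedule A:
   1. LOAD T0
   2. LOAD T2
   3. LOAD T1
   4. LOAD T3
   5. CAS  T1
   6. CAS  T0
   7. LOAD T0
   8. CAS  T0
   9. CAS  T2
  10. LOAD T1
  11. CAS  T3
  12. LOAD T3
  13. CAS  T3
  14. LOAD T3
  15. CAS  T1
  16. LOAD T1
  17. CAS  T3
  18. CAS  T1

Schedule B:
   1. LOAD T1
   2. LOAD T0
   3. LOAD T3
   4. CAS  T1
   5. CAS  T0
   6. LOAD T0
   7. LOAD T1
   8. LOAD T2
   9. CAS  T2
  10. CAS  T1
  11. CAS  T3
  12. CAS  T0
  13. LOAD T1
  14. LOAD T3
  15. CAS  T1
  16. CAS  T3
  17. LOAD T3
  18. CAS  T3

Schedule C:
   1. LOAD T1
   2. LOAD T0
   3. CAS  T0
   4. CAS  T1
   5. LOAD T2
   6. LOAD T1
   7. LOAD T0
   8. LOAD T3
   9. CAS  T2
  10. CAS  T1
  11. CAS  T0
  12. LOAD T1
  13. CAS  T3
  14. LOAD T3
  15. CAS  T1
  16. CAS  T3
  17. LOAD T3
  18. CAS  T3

A

Run A:
step 1: T0 LOAD ⇒ load; ctr=4 reg=4
step 2: T2 LOAD ⇒ load; ctr=4 reg=4
step 3: T1 LOAD ⇒ load; ctr=4 reg=4
step 4: T3 LOAD ⇒ load; ctr=4 reg=4
step 5: T1 CAS ⇒ ok; ctr=5 reg=4
step 6: T0 CAS ⇒ retry; ctr=5 reg=4
step 7: T0 LOAD ⇒ load; ctr=5 reg=5
step 8: T0 CAS ⇒ ok; ctr=6 reg=5
step 9: T2 CAS ⇒ retry; ctr=6 reg=4
step 10: T1 LOAD ⇒ load; ctr=6 reg=6
step 11: T3 CAS ⇒ retry; ctr=6 reg=4
step 12: T3 LOAD ⇒ load; ctr=6 reg=6
step 13: T3 CAS ⇒ ok; ctr=7 reg=6
step 14: T3 LOAD ⇒ load; ctr=7 reg=7
step 15: T1 CAS ⇒ retry; ctr=7 reg=6
step 16: T1 LOAD ⇒ load; ctr=7 reg=7
step 17: T3 CAS ⇒ ok; ctr=8 reg=7
step 18: T1 CAS ⇒ retry; ctr=8 reg=7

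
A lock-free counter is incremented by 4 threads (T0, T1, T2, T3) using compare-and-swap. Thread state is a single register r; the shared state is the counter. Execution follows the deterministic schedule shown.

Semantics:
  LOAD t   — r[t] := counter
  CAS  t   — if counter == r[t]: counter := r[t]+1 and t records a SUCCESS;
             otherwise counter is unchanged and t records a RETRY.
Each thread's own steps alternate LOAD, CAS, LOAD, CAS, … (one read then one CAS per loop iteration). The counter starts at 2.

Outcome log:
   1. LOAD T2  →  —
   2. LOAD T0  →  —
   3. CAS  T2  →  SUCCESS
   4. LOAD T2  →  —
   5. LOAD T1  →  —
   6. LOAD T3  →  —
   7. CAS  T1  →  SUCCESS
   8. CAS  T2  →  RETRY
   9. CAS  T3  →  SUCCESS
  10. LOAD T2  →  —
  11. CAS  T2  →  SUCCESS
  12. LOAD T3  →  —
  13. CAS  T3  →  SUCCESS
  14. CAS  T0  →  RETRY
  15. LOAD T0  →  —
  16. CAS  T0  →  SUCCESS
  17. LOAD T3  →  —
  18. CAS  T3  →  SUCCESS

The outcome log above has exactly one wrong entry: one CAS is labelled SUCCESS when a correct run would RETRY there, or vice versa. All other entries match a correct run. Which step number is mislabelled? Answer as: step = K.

step = 9

Correct run:
#1 T2 reads 2
#2 T0 reads 2
#3 T2 CAS(2→3) writes; counter now 3
#4 T2 reads 3
#5 T1 reads 3
#6 T3 reads 3
#7 T1 CAS(3→4) writes; counter now 4
#8 T2 CAS(3→4) fails; counter now 4
#9 T3 CAS(3→4) fails; counter now 4
#10 T2 reads 4
#11 T2 CAS(4→5) writes; counter now 5
#12 T3 reads 5
#13 T3 CAS(5→6) writes; counter now 6
#14 T0 CAS(2→3) fails; counter now 6
#15 T0 reads 6
#16 T0 CAS(6→7) writes; counter now 7
#17 T3 reads 7
#18 T3 CAS(7→8) writes; counter now 8
Flip is step 9.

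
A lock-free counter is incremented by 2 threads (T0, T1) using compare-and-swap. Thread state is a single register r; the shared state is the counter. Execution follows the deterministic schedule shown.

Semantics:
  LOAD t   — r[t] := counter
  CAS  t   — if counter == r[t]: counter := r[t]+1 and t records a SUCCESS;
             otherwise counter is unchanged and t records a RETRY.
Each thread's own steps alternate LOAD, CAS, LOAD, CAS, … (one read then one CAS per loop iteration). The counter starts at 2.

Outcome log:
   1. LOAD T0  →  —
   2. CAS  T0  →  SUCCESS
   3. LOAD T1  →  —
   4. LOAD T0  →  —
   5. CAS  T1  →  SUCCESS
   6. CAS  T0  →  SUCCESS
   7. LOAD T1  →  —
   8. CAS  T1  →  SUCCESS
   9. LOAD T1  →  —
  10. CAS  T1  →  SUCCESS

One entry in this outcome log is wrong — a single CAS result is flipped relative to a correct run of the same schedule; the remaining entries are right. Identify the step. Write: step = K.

Correct run:
1. LOAD T0 → mem=2 r[T0]=2 [LOAD]
2. CAS T0 → mem=3 r[T0]=2 [OK]
3. LOAD T1 → mem=3 r[T1]=3 [LOAD]
4. LOAD T0 → mem=3 r[T0]=3 [LOAD]
5. CAS T1 → mem=4 r[T1]=3 [OK]
6. CAS T0 → mem=4 r[T0]=3 [RETRY]
7. LOAD T1 → mem=4 r[T1]=4 [LOAD]
8. CAS T1 → mem=5 r[T1]=4 [OK]
9. LOAD T1 → mem=5 r[T1]=5 [LOAD]
10. CAS T1 → mem=6 r[T1]=5 [OK]
Log disagrees first at step 6.

step = 6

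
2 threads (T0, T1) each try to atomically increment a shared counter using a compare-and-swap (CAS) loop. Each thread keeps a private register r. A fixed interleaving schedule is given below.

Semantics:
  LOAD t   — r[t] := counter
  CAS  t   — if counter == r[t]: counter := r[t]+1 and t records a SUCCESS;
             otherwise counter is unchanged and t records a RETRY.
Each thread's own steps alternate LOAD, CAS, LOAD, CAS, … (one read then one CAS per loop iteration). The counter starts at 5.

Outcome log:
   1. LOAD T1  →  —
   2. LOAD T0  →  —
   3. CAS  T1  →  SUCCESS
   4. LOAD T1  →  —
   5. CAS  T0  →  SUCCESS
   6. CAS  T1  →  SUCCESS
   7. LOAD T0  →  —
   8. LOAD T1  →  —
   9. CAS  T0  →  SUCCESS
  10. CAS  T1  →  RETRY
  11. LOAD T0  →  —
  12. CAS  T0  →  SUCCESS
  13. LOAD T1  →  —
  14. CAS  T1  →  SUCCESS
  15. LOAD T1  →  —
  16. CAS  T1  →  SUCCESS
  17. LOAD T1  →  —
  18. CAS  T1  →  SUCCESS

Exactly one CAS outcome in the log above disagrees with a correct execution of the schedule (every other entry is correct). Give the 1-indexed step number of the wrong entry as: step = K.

step = 5

Re-executing:
#1 T1 reads 5
#2 T0 reads 5
#3 T1 CAS(5→6) writes; counter now 6
#4 T1 reads 6
#5 T0 CAS(5→6) fails; counter now 6
#6 T1 CAS(6→7) writes; counter now 7
#7 T0 reads 7
#8 T1 reads 7
#9 T0 CAS(7→8) writes; counter now 8
#10 T1 CAS(7→8) fails; counter now 8
#11 T0 reads 8
#12 T0 CAS(8→9) writes; counter now 9
#13 T1 reads 9
#14 T1 CAS(9→10) writes; counter now 10
#15 T1 reads 10
#16 T1 CAS(10→11) writes; counter now 11
#17 T1 reads 11
#18 T1 CAS(11→12) writes; counter now 12
Log disagrees first at step 5.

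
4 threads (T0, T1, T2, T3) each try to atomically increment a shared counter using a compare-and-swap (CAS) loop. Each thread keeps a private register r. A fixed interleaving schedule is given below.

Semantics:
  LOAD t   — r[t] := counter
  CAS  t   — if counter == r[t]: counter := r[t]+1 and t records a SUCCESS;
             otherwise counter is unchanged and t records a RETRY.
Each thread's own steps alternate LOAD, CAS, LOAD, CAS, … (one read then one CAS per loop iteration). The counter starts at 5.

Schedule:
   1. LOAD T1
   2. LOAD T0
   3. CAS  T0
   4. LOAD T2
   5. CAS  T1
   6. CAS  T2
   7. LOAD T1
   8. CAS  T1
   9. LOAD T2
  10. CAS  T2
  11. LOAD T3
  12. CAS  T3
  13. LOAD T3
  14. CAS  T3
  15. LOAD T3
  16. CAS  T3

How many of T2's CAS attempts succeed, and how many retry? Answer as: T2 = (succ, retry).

T2 = (2, 0)

   1) LOAD T1:  M=5  r_T1=5
   2) LOAD T0:  M=5  r_T0=5
   3) CAS  T0:  M=6  r_T0=5 ✓
   4) LOAD T2:  M=6  r_T2=6
   5) CAS  T1:  M=6  r_T1=5 ✗
   6) CAS  T2:  M=7  r_T2=6 ✓
   7) LOAD T1:  M=7  r_T1=7
   8) CAS  T1:  M=8  r_T1=7 ✓
   9) LOAD T2:  M=8  r_T2=8
  10) CAS  T2:  M=9  r_T2=8 ✓
  11) LOAD T3:  M=9  r_T3=9
  12) CAS  T3:  M=10  r_T3=9 ✓
  13) LOAD T3:  M=10  r_T3=10
  14) CAS  T3:  M=11  r_T3=10 ✓
  15) LOAD T3:  M=11  r_T3=11
  16) CAS  T3:  M=12  r_T3=11 ✓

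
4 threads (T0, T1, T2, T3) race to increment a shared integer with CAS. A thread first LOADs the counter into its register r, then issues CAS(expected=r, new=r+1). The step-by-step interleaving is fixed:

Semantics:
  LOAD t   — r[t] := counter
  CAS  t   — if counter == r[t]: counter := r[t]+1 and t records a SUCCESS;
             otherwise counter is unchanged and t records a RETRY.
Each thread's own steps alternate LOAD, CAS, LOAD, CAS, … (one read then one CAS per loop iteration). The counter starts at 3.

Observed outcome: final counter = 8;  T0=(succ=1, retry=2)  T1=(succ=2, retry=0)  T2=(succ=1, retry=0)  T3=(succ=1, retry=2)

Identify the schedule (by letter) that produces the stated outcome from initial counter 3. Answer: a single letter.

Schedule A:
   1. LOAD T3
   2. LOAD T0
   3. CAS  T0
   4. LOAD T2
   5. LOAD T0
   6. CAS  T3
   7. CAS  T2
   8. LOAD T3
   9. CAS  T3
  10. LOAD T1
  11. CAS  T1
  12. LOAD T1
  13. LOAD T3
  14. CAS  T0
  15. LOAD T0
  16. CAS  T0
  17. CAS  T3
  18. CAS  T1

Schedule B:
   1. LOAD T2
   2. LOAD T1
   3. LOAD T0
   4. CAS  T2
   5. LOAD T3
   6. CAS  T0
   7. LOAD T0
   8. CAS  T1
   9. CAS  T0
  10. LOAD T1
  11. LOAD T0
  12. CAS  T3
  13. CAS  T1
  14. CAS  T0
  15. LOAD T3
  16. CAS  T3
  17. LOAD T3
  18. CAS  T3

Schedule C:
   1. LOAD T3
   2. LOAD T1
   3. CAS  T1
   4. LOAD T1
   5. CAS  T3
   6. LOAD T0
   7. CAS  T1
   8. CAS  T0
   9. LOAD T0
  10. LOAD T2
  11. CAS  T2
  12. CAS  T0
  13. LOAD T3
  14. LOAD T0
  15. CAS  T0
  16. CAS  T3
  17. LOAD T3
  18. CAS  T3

C

Tracing schedule C:
#1 T3 reads 3
#2 T1 reads 3
#3 T1 CAS(3→4) writes; counter now 4
#4 T1 reads 4
#5 T3 CAS(3→4) fails; counter now 4
#6 T0 reads 4
#7 T1 CAS(4→5) writes; counter now 5
#8 T0 CAS(4→5) fails; counter now 5
#9 T0 reads 5
#10 T2 reads 5
#11 T2 CAS(5→6) writes; counter now 6
#12 T0 CAS(5→6) fails; counter now 6
#13 T3 reads 6
#14 T0 reads 6
#15 T0 CAS(6→7) writes; counter now 7
#16 T3 CAS(6→7) fails; counter now 7
#17 T3 reads 7
#18 T3 CAS(7→8) writes; counter now 8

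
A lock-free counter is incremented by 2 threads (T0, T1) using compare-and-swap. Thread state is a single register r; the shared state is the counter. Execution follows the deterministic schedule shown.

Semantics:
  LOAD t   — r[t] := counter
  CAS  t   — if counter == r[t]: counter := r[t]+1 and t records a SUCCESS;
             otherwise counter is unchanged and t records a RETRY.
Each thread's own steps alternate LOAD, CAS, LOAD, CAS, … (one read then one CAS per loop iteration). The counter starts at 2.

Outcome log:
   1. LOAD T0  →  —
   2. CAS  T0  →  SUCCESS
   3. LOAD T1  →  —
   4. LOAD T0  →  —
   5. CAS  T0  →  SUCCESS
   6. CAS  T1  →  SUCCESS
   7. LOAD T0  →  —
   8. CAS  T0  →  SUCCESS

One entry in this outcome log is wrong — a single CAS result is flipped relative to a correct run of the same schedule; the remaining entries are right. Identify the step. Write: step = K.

step = 6

Re-executing:
[1] T0.load  rd  (counter 2, T0.r 2)
[2] T0.cas  hit  (counter 3, T0.r 2)
[3] T1.load  rd  (counter 3, T1.r 3)
[4] T0.load  rd  (counter 3, T0.r 3)
[5] T0.cas  hit  (counter 4, T0.r 3)
[6] T1.cas  miss  (counter 4, T1.r 3)
[7] T0.load  rd  (counter 4, T0.r 4)
[8] T0.cas  hit  (counter 5, T0.r 4)
Log disagrees first at step 6.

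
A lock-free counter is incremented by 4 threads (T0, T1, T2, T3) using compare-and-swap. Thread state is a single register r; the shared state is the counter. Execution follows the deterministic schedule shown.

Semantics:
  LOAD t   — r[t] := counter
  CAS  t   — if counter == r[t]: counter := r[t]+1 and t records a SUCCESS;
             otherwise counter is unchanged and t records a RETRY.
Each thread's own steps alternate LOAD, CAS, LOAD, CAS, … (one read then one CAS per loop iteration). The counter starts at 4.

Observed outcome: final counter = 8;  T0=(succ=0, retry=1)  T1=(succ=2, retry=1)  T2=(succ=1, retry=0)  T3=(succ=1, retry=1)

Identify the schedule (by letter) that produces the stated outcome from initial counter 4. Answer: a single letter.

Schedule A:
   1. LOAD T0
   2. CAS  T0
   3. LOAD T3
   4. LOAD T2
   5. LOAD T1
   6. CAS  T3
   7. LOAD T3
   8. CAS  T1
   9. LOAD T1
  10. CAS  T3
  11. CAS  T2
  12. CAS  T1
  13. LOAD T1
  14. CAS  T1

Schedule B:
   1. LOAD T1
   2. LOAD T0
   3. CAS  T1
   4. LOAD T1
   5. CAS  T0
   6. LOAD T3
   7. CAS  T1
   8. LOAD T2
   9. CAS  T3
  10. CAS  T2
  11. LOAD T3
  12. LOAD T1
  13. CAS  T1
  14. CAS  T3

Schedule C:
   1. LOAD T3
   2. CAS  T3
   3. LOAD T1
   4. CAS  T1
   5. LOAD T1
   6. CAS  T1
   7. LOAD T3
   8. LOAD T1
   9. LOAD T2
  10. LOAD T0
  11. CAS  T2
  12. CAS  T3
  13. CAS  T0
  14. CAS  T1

Simulating candidate C:
   1) LOAD T3:  M=4  r_T3=4
   2) CAS  T3:  M=5  r_T3=4 ✓
   3) LOAD T1:  M=5  r_T1=5
   4) CAS  T1:  M=6  r_T1=5 ✓
   5) LOAD T1:  M=6  r_T1=6
   6) CAS  T1:  M=7  r_T1=6 ✓
   7) LOAD T3:  M=7  r_T3=7
   8) LOAD T1:  M=7  r_T1=7
   9) LOAD T2:  M=7  r_T2=7
  10) LOAD T0:  M=7  r_T0=7
  11) CAS  T2:  M=8  r_T2=7 ✓
  12) CAS  T3:  M=8  r_T3=7 ✗
  13) CAS  T0:  M=8  r_T0=7 ✗
  14) CAS  T1:  M=8  r_T1=7 ✗

C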